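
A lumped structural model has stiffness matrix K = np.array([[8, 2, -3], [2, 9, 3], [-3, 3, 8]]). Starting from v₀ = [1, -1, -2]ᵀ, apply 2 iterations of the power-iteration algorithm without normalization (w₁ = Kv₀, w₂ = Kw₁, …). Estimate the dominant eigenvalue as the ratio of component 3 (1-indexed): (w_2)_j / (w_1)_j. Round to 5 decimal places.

w1 = Kv₀ = (8·1 + 2·(-1) + (-3)·(-2); 2·1 + 9·(-1) + 3·(-2); (-3)·1 + 3·(-1) + 8·(-2)) = (12, -13, -22)
w2 = Kw1 = (8·12 + 2·(-13) + (-3)·(-22); 2·12 + 9·(-13) + 3·(-22); (-3)·12 + 3·(-13) + 8·(-22)) = (136, -159, -251)
Ratio at component: -251 / -22 = 11.40909

λ ≈ 11.40909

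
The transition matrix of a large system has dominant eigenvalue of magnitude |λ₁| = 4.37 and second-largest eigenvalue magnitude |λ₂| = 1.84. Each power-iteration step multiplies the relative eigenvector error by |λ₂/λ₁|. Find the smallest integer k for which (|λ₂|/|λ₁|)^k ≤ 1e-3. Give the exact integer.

8

|λ₂/λ₁| = 1.84/4.37 = 0.42105
Need k ≥ ln(1e-3) / ln(0.42105) = -6.9078 / -0.8650 ≈ 7.986
Smallest integer k satisfying the bound: 8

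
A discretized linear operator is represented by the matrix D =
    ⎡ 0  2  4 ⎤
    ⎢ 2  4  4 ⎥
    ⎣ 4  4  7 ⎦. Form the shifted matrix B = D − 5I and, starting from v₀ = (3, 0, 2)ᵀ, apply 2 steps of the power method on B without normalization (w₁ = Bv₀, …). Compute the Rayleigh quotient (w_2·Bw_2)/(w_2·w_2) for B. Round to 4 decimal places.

B = D − 5I has rows (-5, 2, 4); (2, -1, 4); (4, 4, 2)
w1 = Bv₀ = ((-5)·3 + 2·0 + 4·2; 2·3 + (-1)·0 + 4·2; 4·3 + 4·0 + 2·2) = (-7, 14, 16)
w2 = Bw1 = ((-5)·(-7) + 2·14 + 4·16; 2·(-7) + (-1)·14 + 4·16; 4·(-7) + 4·14 + 2·16) = (127, 36, 60)
Bw2 = (-323, 458, 772)
w2·Bw2 = 21787; w2·w2 = 21025; μ ≈ 21787/21025 = 1.0362

μ ≈ 1.0362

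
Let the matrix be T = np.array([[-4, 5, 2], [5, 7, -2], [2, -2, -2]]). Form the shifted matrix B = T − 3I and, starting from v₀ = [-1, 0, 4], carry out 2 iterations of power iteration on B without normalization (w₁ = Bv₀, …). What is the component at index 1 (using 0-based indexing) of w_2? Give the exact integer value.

B = T − 3I has rows (-7, 5, 2); (5, 4, -2); (2, -2, -5)
w1 = Bv₀ = (15, -13, -22)
w2 = Bw1 = (-214, 67, 166)
Requested component of w2: 67

67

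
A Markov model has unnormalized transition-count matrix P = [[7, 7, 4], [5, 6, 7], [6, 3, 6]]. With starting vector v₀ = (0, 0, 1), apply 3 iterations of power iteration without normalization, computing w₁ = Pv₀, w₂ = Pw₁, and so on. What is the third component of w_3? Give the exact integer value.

1404

w1 = Pv₀ = (7·0 + 7·0 + 4·1; 5·0 + 6·0 + 7·1; 6·0 + 3·0 + 6·1) = (4, 7, 6)
w2 = Pw1 = (7·4 + 7·7 + 4·6; 5·4 + 6·7 + 7·6; 6·4 + 3·7 + 6·6) = (101, 104, 81)
w3 = Pw2 = (1759, 1696, 1404)
The requested component of w3 is 1404.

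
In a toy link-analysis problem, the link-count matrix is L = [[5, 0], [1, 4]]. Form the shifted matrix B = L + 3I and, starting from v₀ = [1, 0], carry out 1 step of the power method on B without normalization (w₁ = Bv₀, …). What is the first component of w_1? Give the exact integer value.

B = L + 3I has rows (8, 0); (1, 7)
w1 = Bv₀ = (8·1 + 0·0; 1·1 + 7·0) = (8, 1)
Requested component of w1: 8

8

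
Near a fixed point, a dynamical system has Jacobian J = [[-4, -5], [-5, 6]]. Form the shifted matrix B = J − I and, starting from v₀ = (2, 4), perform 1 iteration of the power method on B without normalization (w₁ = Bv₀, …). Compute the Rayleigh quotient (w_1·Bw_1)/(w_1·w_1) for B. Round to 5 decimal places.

μ ≈ -1.00000

B = J − I has rows (-5, -5); (-5, 5)
w1 = Bv₀ = ((-5)·2 + (-5)·4; (-5)·2 + 5·4) = (-30, 10)
Bw1 = (100, 200)
w1·Bw1 = -1000; w1·w1 = 1000; μ ≈ -1000/1000 = -1.00000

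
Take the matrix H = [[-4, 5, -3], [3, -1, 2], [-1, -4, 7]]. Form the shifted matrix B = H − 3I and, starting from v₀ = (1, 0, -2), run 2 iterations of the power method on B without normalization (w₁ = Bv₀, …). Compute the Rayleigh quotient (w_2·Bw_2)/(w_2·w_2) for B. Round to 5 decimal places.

-2.20038

B = H − 3I has rows (-7, 5, -3); (3, -4, 2); (-1, -4, 4)
w1 = Bv₀ = ((-7)·1 + 5·0 + (-3)·(-2); 3·1 + (-4)·0 + 2·(-2); (-1)·1 + (-4)·0 + 4·(-2)) = (-1, -1, -9)
w2 = Bw1 = ((-7)·(-1) + 5·(-1) + (-3)·(-9); 3·(-1) + (-4)·(-1) + 2·(-9); (-1)·(-1) + (-4)·(-1) + 4·(-9)) = (29, -17, -31)
Bw2 = (-195, 93, -85)
w2·Bw2 = -4601; w2·w2 = 2091; μ ≈ -4601/2091 = -2.20038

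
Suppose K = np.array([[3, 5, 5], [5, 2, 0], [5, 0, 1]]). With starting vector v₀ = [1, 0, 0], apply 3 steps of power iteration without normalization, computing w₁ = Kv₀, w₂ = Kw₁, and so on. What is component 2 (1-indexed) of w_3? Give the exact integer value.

w1 = Kv₀ = (3·1 + 5·0 + 5·0; 5·1 + 2·0 + 0·0; 5·1 + 0·0 + 1·0) = (3, 5, 5)
w2 = Kw1 = (3·3 + 5·5 + 5·5; 5·3 + 2·5 + 0·5; 5·3 + 0·5 + 1·5) = (59, 25, 20)
w3 = Kw2 = (402, 345, 315)
The requested component of w3 is 345.

345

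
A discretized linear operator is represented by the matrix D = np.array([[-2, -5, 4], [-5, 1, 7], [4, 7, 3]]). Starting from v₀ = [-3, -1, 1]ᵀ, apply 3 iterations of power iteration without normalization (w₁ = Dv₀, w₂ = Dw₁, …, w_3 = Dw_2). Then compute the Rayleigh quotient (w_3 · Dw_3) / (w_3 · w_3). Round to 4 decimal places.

w1 = Dv₀ = ((-2)·(-3) + (-5)·(-1) + 4·1; (-5)·(-3) + 1·(-1) + 7·1; 4·(-3) + 7·(-1) + 3·1) = (15, 21, -16)
w2 = Dw1 = ((-2)·15 + (-5)·21 + 4·(-16); (-5)·15 + 1·21 + 7·(-16); 4·15 + 7·21 + 3·(-16)) = (-199, -166, 159)
w3 = Dw2 = (1864, 1942, -1481)
Dw3 = (-19362, -17745, 16607)
w3·Dw3 = 1864·(-19362) + 1942·(-17745) + (-1481)·16607 = -95146525; w3·w3 = 1864·1864 + 1942·1942 + (-1481)·(-1481) = 9439221
λ ≈ -95146525/9439221 = -10.0799

λ ≈ -10.0799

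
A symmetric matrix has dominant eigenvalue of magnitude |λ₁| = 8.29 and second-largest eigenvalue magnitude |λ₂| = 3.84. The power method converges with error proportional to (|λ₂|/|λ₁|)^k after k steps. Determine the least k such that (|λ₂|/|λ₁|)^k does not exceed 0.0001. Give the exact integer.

12

|λ₂/λ₁| = 3.84/8.29 = 0.46321
Need k ≥ ln(0.0001) / ln(0.46321) = -9.2103 / -0.7696 ≈ 11.968
Smallest integer k satisfying the bound: 12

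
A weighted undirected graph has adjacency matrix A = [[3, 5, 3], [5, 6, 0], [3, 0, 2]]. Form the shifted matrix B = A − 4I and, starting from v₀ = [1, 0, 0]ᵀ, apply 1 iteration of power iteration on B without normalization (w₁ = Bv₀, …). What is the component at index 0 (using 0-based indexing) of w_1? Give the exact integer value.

-1

B = A − 4I has rows (-1, 5, 3); (5, 2, 0); (3, 0, -2)
w1 = Bv₀ = (-1, 5, 3)
Requested component of w1: -1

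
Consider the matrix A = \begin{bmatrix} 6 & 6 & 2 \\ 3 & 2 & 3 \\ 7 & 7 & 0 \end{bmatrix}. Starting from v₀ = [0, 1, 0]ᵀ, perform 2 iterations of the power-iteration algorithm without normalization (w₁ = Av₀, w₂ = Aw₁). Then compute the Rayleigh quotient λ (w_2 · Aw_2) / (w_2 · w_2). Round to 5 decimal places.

λ ≈ 12.01540

w1 = Av₀ = (6, 2, 7)
w2 = Aw1 = (62, 43, 56)
Aw2 = (742, 440, 735)
w2·Aw2 = 62·742 + 43·440 + 56·735 = 106084; w2·w2 = 62·62 + 43·43 + 56·56 = 8829
λ ≈ 106084/8829 = 12.01540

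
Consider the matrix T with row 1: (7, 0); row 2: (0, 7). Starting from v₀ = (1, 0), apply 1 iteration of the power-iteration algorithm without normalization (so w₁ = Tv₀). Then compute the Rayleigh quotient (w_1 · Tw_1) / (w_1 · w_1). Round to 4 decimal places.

w1 = Tv₀ = (7, 0)
Tw1 = (49, 0)
w1·Tw1 = 7·49 + 0·0 = 343; w1·w1 = 7·7 + 0·0 = 49
λ ≈ 343/49 = 7.0000

7.0000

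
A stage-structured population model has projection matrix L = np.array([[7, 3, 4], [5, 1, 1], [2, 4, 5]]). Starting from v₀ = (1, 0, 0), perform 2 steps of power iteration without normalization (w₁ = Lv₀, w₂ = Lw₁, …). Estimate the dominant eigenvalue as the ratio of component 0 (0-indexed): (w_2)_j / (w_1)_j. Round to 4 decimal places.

λ ≈ 10.2857

w1 = Lv₀ = (7·1 + 3·0 + 4·0; 5·1 + 1·0 + 1·0; 2·1 + 4·0 + 5·0) = (7, 5, 2)
w2 = Lw1 = (7·7 + 3·5 + 4·2; 5·7 + 1·5 + 1·2; 2·7 + 4·5 + 5·2) = (72, 42, 44)
Ratio at component: 72 / 7 = 10.2857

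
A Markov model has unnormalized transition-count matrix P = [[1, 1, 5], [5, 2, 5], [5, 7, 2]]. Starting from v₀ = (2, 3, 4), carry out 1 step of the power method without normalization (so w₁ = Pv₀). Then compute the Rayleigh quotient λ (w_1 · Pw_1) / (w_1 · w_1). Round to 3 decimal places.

w1 = Pv₀ = (25, 36, 39)
Pw1 = (256, 392, 455)
w1·Pw1 = 25·256 + 36·392 + 39·455 = 38257; w1·w1 = 25·25 + 36·36 + 39·39 = 3442
λ ≈ 38257/3442 = 11.115

λ ≈ 11.115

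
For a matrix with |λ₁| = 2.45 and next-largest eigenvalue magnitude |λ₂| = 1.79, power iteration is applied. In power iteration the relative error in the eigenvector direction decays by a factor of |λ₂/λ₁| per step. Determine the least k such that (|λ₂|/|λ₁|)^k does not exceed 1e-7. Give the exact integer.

|λ₂/λ₁| = 1.79/2.45 = 0.73061
Need k ≥ ln(1e-7) / ln(0.73061) = -16.1181 / -0.3139 ≈ 51.352
Smallest integer k satisfying the bound: 52

52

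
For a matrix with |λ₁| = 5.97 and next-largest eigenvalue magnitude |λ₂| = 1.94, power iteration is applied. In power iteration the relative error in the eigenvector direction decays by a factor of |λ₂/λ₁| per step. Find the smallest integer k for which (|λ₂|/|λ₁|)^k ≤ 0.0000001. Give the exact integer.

15

|λ₂/λ₁| = 1.94/5.97 = 0.32496
Need k ≥ ln(0.0000001) / ln(0.32496) = -16.1181 / -1.1241 ≈ 14.339
Smallest integer k satisfying the bound: 15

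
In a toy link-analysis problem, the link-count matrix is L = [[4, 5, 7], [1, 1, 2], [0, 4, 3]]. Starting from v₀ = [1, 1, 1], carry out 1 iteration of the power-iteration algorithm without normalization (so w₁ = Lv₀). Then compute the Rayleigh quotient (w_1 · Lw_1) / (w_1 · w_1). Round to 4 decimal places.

w1 = Lv₀ = (4·1 + 5·1 + 7·1; 1·1 + 1·1 + 2·1; 0·1 + 4·1 + 3·1) = (16, 4, 7)
Lw1 = (133, 34, 37)
w1·Lw1 = 16·133 + 4·34 + 7·37 = 2523; w1·w1 = 16·16 + 4·4 + 7·7 = 321
λ ≈ 2523/321 = 7.8598

λ ≈ 7.8598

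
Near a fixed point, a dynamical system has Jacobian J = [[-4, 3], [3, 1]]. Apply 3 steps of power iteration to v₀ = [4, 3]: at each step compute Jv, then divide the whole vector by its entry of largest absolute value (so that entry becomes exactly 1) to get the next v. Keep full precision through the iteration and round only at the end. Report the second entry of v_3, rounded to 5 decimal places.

-0.68710

Jv0 = (-7.000000, 15.000000); divide by 15.000000 → v1 = (-0.466667, 1.000000)
Jv1 = (4.866667, -0.400000); divide by 4.866667 → v2 = (1.000000, -0.082192)
Jv2 = (-4.246575, 2.917808); divide by -4.246575 → v3 = (1.000000, -0.687097)
Requested entry of v3: 213/-310 = -0.68710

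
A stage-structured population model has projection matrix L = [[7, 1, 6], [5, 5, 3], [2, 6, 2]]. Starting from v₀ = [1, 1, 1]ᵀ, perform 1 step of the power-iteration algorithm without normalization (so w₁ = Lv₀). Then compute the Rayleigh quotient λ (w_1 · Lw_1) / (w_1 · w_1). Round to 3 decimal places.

w1 = Lv₀ = (7·1 + 1·1 + 6·1; 5·1 + 5·1 + 3·1; 2·1 + 6·1 + 2·1) = (14, 13, 10)
Lw1 = (171, 165, 126)
w1·Lw1 = 14·171 + 13·165 + 10·126 = 5799; w1·w1 = 14·14 + 13·13 + 10·10 = 465
λ ≈ 5799/465 = 12.471

12.471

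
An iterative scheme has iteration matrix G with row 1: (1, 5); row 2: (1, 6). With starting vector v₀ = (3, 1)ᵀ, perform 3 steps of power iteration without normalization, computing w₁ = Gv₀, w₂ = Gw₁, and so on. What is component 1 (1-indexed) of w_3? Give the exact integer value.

363

w1 = Gv₀ = (8, 9)
w2 = Gw1 = (53, 62)
w3 = Gw2 = (363, 425)
The requested component of w3 is 363.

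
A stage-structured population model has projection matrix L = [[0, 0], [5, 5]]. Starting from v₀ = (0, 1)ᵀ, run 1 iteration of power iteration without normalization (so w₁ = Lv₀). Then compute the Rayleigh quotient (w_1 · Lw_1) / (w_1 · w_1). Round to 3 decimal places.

5.000

w1 = Lv₀ = (0, 5)
Lw1 = (0, 25)
w1·Lw1 = 0·0 + 5·25 = 125; w1·w1 = 0·0 + 5·5 = 25
λ ≈ 125/25 = 5.000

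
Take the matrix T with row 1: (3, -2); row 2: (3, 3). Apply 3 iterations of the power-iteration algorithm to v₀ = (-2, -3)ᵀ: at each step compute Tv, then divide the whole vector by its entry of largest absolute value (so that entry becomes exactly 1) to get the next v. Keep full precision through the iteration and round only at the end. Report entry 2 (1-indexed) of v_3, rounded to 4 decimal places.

Tv0 = (0.00000, -15.00000); divide by -15.00000 → v1 = (0.00000, 1.00000)
Tv1 = (-2.00000, 3.00000); divide by 3.00000 → v2 = (-0.66667, 1.00000)
Tv2 = (-4.00000, 1.00000); divide by -4.00000 → v3 = (1.00000, -0.25000)
Requested entry of v3: -45/180 = -0.2500

-0.2500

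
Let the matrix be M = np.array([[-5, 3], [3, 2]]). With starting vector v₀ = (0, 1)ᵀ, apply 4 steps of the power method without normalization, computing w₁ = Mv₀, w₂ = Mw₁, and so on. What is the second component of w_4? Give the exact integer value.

w1 = Mv₀ = ((-5)·0 + 3·1; 3·0 + 2·1) = (3, 2)
w2 = Mw1 = ((-5)·3 + 3·2; 3·3 + 2·2) = (-9, 13)
w3 = Mw2 = (84, -1)
w4 = Mw3 = (-423, 250)
The requested component of w4 is 250.

250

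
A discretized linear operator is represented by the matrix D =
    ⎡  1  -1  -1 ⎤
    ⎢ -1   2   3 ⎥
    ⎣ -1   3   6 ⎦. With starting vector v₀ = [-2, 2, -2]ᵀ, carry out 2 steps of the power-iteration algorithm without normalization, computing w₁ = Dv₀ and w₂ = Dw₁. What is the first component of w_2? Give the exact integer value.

w1 = Dv₀ = (1·(-2) + (-1)·2 + (-1)·(-2); (-1)·(-2) + 2·2 + 3·(-2); (-1)·(-2) + 3·2 + 6·(-2)) = (-2, 0, -4)
w2 = Dw1 = (1·(-2) + (-1)·0 + (-1)·(-4); (-1)·(-2) + 2·0 + 3·(-4); (-1)·(-2) + 3·0 + 6·(-4)) = (2, -10, -22)
The requested component of w2 is 2.

2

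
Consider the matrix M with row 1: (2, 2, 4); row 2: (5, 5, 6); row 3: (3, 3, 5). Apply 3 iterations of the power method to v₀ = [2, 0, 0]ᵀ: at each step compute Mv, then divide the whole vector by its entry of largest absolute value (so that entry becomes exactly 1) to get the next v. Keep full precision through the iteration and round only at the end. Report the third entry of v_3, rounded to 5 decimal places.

Mv0 = (4.000000, 10.000000, 6.000000); divide by 10.000000 → v1 = (0.400000, 1.000000, 0.600000)
Mv1 = (5.200000, 10.600000, 7.200000); divide by 10.600000 → v2 = (0.490566, 1.000000, 0.679245)
Mv2 = (5.698113, 11.528302, 7.867925); divide by 11.528302 → v3 = (0.494272, 1.000000, 0.682488)
Requested entry of v3: 834/1222 = 0.68249

0.68249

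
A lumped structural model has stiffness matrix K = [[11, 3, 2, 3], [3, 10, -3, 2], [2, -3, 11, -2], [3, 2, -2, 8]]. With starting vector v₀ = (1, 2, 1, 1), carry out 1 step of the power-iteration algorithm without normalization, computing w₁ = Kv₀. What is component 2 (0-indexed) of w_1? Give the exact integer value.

5

w1 = Kv₀ = (22, 22, 5, 13)
The requested component of w1 is 5.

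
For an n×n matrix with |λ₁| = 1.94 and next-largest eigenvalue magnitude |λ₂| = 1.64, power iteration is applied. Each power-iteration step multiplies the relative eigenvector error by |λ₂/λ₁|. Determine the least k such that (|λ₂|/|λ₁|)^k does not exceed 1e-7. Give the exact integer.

96

|λ₂/λ₁| = 1.64/1.94 = 0.84536
Need k ≥ ln(1e-7) / ln(0.84536) = -16.1181 / -0.1680 ≈ 95.946
Smallest integer k satisfying the bound: 96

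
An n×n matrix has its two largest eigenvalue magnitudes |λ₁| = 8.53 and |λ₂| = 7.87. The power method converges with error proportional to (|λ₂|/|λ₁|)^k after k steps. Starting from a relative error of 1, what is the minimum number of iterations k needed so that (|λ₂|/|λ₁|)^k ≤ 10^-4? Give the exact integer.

115

|λ₂/λ₁| = 7.87/8.53 = 0.92263
Need k ≥ ln(10^-4) / ln(0.92263) = -9.2103 / -0.0805 ≈ 114.370
Smallest integer k satisfying the bound: 115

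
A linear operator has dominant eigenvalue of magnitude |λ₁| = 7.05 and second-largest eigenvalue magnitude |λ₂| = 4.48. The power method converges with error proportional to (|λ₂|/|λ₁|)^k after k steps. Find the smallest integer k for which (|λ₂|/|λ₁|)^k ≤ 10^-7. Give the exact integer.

|λ₂/λ₁| = 4.48/7.05 = 0.63546
Need k ≥ ln(10^-7) / ln(0.63546) = -16.1181 / -0.4534 ≈ 35.549
Smallest integer k satisfying the bound: 36

36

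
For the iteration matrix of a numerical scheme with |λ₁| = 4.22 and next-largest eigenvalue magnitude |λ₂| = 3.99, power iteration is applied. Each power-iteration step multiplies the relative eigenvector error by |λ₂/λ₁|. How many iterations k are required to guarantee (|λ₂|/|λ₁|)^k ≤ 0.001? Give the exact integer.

|λ₂/λ₁| = 3.99/4.22 = 0.94550
Need k ≥ ln(0.001) / ln(0.94550) = -6.9078 / -0.0560 ≈ 123.256
Smallest integer k satisfying the bound: 124

124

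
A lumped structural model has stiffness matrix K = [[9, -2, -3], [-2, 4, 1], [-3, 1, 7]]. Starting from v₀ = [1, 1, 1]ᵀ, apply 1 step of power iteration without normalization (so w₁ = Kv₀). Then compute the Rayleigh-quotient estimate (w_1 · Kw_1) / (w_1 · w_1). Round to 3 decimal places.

w1 = Kv₀ = (4, 3, 5)
Kw1 = (15, 9, 26)
w1·Kw1 = 4·15 + 3·9 + 5·26 = 217; w1·w1 = 4·4 + 3·3 + 5·5 = 50
λ ≈ 217/50 = 4.340

λ ≈ 4.340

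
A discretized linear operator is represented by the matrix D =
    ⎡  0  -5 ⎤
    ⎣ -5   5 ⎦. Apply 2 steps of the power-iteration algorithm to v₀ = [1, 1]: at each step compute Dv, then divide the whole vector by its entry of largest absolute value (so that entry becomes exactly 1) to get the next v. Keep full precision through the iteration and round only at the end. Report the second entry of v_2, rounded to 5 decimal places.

Dv0 = (-5.000000, 0.000000); divide by -5.000000 → v1 = (1.000000, 0.000000)
Dv1 = (0.000000, -5.000000); divide by -5.000000 → v2 = (0.000000, 1.000000)
Requested entry of v2: 25/25 = 1.00000

1.00000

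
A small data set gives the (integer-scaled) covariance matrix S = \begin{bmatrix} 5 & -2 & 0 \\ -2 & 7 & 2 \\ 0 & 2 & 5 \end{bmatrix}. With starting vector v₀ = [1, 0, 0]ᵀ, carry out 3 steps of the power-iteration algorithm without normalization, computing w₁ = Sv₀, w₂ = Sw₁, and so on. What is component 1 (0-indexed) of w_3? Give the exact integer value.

-234

w1 = Sv₀ = (5·1 + (-2)·0 + 0·0; (-2)·1 + 7·0 + 2·0; 0·1 + 2·0 + 5·0) = (5, -2, 0)
w2 = Sw1 = (5·5 + (-2)·(-2) + 0·0; (-2)·5 + 7·(-2) + 2·0; 0·5 + 2·(-2) + 5·0) = (29, -24, -4)
w3 = Sw2 = (193, -234, -68)
The requested component of w3 is -234.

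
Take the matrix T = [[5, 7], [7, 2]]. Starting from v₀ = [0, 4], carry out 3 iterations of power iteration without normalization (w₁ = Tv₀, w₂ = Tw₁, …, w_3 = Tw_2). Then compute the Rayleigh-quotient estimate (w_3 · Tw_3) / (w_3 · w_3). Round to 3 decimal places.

w1 = Tv₀ = (5·0 + 7·4; 7·0 + 2·4) = (28, 8)
w2 = Tw1 = (5·28 + 7·8; 7·28 + 2·8) = (196, 212)
w3 = Tw2 = (2464, 1796)
Tw3 = (24892, 20840)
w3·Tw3 = 2464·24892 + 1796·20840 = 98762528; w3·w3 = 2464·2464 + 1796·1796 = 9296912
λ ≈ 98762528/9296912 = 10.623

λ ≈ 10.623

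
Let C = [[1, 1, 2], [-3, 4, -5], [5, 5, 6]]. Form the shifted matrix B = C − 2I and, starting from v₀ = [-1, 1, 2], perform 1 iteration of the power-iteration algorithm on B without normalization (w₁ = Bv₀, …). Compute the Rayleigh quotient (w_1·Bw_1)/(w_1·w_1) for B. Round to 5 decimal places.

B = C − 2I has rows (-1, 1, 2); (-3, 2, -5); (5, 5, 4)
w1 = Bv₀ = ((-1)·(-1) + 1·1 + 2·2; (-3)·(-1) + 2·1 + (-5)·2; 5·(-1) + 5·1 + 4·2) = (6, -5, 8)
Bw1 = (5, -68, 37)
w1·Bw1 = 666; w1·w1 = 125; μ ≈ 666/125 = 5.32800

5.32800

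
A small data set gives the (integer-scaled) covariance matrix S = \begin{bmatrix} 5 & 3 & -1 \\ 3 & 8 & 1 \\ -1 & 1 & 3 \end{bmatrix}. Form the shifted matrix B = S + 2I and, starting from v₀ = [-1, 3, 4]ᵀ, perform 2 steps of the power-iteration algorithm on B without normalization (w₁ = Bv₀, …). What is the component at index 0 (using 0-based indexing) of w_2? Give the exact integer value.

55

B = S + 2I has rows (7, 3, -1); (3, 10, 1); (-1, 1, 5)
w1 = Bv₀ = (-2, 31, 24)
w2 = Bw1 = (55, 328, 153)
Requested component of w2: 55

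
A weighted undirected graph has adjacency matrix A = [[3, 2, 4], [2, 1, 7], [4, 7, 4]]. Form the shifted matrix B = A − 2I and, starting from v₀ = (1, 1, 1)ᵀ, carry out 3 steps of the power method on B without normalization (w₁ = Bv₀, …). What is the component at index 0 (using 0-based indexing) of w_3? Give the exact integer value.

B = A − 2I has rows (1, 2, 4); (2, -1, 7); (4, 7, 2)
w1 = Bv₀ = (7, 8, 13)
w2 = Bw1 = (75, 97, 110)
w3 = Bw2 = (709, 823, 1199)
Requested component of w3: 709

709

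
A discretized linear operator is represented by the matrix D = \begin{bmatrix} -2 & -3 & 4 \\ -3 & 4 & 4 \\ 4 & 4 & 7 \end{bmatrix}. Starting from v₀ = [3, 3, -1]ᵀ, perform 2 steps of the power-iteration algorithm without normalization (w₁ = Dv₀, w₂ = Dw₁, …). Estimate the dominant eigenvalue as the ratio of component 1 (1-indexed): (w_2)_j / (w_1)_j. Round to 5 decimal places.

-5.73684

w1 = Dv₀ = ((-2)·3 + (-3)·3 + 4·(-1); (-3)·3 + 4·3 + 4·(-1); 4·3 + 4·3 + 7·(-1)) = (-19, -1, 17)
w2 = Dw1 = ((-2)·(-19) + (-3)·(-1) + 4·17; (-3)·(-19) + 4·(-1) + 4·17; 4·(-19) + 4·(-1) + 7·17) = (109, 121, 39)
Ratio at component: 109 / -19 = -5.73684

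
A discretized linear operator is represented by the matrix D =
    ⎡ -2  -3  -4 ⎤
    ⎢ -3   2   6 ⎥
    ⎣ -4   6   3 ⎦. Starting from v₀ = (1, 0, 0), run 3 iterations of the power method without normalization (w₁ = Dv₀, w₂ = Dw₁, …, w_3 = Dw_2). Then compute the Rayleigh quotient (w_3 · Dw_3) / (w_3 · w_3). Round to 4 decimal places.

w1 = Dv₀ = ((-2)·1 + (-3)·0 + (-4)·0; (-3)·1 + 2·0 + 6·0; (-4)·1 + 6·0 + 3·0) = (-2, -3, -4)
w2 = Dw1 = ((-2)·(-2) + (-3)·(-3) + (-4)·(-4); (-3)·(-2) + 2·(-3) + 6·(-4); (-4)·(-2) + 6·(-3) + 3·(-4)) = (29, -24, -22)
w3 = Dw2 = (102, -267, -326)
Dw3 = (1901, -2796, -2988)
w3·Dw3 = 102·1901 + (-267)·(-2796) + (-326)·(-2988) = 1914522; w3·w3 = 102·102 + (-267)·(-267) + (-326)·(-326) = 187969
λ ≈ 1914522/187969 = 10.1853

10.1853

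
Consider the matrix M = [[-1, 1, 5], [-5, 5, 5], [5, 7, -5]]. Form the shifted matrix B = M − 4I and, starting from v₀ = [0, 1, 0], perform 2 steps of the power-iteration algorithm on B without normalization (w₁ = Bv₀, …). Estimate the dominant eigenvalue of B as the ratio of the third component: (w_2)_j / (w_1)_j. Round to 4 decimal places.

-7.2857

B = M − 4I has rows (-5, 1, 5); (-5, 1, 5); (5, 7, -9)
w1 = Bv₀ = (1, 1, 7)
w2 = Bw1 = (31, 31, -51)
Ratio: -51/7 = -7.2857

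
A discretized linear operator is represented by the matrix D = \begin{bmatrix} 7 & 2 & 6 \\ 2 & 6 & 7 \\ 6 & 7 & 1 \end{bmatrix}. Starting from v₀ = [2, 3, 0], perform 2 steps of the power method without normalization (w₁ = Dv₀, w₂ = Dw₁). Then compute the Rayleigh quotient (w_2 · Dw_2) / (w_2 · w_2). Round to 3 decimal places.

w1 = Dv₀ = (7·2 + 2·3 + 6·0; 2·2 + 6·3 + 7·0; 6·2 + 7·3 + 1·0) = (20, 22, 33)
w2 = Dw1 = (7·20 + 2·22 + 6·33; 2·20 + 6·22 + 7·33; 6·20 + 7·22 + 1·33) = (382, 403, 307)
Dw2 = (5322, 5331, 5420)
w2·Dw2 = 382·5322 + 403·5331 + 307·5420 = 5845337; w2·w2 = 382·382 + 403·403 + 307·307 = 402582
λ ≈ 5845337/402582 = 14.520

14.520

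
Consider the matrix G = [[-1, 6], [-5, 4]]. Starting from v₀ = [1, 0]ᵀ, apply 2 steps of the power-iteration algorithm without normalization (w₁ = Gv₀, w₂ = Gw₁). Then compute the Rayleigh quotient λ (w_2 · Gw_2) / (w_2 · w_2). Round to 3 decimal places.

w1 = Gv₀ = ((-1)·1 + 6·0; (-5)·1 + 4·0) = (-1, -5)
w2 = Gw1 = ((-1)·(-1) + 6·(-5); (-5)·(-1) + 4·(-5)) = (-29, -15)
Gw2 = (-61, 85)
w2·Gw2 = (-29)·(-61) + (-15)·85 = 494; w2·w2 = (-29)·(-29) + (-15)·(-15) = 1066
λ ≈ 494/1066 = 0.463

0.463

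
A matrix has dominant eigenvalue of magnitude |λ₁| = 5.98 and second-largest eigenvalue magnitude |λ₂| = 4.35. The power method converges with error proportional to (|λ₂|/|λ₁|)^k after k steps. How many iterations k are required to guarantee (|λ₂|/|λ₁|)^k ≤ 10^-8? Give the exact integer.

|λ₂/λ₁| = 4.35/5.98 = 0.72742
Need k ≥ ln(10^-8) / ln(0.72742) = -18.4207 / -0.3182 ≈ 57.882
Smallest integer k satisfying the bound: 58

58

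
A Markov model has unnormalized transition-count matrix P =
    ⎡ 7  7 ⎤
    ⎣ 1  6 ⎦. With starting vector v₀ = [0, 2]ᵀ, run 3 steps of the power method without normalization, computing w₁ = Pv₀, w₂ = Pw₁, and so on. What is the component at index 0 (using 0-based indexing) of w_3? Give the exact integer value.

1876

w1 = Pv₀ = (7·0 + 7·2; 1·0 + 6·2) = (14, 12)
w2 = Pw1 = (7·14 + 7·12; 1·14 + 6·12) = (182, 86)
w3 = Pw2 = (1876, 698)
The requested component of w3 is 1876.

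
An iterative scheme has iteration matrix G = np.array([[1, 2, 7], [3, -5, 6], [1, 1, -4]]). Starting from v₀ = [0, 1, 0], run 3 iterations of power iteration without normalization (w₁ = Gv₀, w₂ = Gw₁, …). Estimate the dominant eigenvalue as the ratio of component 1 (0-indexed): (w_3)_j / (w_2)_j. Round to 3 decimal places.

λ ≈ -6.216

w1 = Gv₀ = (1·0 + 2·1 + 7·0; 3·0 + (-5)·1 + 6·0; 1·0 + 1·1 + (-4)·0) = (2, -5, 1)
w2 = Gw1 = (1·2 + 2·(-5) + 7·1; 3·2 + (-5)·(-5) + 6·1; 1·2 + 1·(-5) + (-4)·1) = (-1, 37, -7)
w3 = Gw2 = (24, -230, 64)
Ratio at component: -230 / 37 = -6.216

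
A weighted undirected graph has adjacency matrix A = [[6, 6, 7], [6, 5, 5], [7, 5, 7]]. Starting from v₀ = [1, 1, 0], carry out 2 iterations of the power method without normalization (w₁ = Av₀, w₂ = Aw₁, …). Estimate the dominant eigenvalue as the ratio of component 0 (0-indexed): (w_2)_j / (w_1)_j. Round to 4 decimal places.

w1 = Av₀ = (12, 11, 12)
w2 = Aw1 = (222, 187, 223)
Ratio at component: 222 / 12 = 18.5000

λ ≈ 18.5000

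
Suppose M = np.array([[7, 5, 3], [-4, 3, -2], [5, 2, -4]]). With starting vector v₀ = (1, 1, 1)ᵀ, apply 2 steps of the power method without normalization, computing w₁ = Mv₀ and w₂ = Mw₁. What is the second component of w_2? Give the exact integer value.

w1 = Mv₀ = (15, -3, 3)
w2 = Mw1 = (99, -75, 57)
The requested component of w2 is -75.

-75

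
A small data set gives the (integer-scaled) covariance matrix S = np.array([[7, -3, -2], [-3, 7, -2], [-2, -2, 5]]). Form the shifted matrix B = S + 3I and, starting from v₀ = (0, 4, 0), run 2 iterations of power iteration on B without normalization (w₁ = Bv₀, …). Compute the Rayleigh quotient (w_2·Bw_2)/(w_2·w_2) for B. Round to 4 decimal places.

μ ≈ 12.5592

B = S + 3I has rows (10, -3, -2); (-3, 10, -2); (-2, -2, 8)
w1 = Bv₀ = (10·0 + (-3)·4 + (-2)·0; (-3)·0 + 10·4 + (-2)·0; (-2)·0 + (-2)·4 + 8·0) = (-12, 40, -8)
w2 = Bw1 = (10·(-12) + (-3)·40 + (-2)·(-8); (-3)·(-12) + 10·40 + (-2)·(-8); (-2)·(-12) + (-2)·40 + 8·(-8)) = (-224, 452, -120)
Bw2 = (-3356, 5432, -1416)
w2·Bw2 = 3376928; w2·w2 = 268880; μ ≈ 3376928/268880 = 12.5592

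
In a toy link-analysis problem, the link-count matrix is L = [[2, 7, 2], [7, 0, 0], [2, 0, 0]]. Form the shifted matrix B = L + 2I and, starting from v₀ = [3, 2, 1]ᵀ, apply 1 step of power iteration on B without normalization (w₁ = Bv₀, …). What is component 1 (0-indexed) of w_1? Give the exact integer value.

B = L + 2I has rows (4, 7, 2); (7, 2, 0); (2, 0, 2)
w1 = Bv₀ = (4·3 + 7·2 + 2·1; 7·3 + 2·2 + 0·1; 2·3 + 0·2 + 2·1) = (28, 25, 8)
Requested component of w1: 25

25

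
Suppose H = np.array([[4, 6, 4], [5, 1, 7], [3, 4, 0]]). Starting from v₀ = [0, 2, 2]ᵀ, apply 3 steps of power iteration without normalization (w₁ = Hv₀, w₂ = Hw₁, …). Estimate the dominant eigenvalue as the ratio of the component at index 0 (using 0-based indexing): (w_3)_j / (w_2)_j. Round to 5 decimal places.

11.34615

w1 = Hv₀ = (20, 16, 8)
w2 = Hw1 = (208, 172, 124)
w3 = Hw2 = (2360, 2080, 1312)
Ratio at component: 2360 / 208 = 11.34615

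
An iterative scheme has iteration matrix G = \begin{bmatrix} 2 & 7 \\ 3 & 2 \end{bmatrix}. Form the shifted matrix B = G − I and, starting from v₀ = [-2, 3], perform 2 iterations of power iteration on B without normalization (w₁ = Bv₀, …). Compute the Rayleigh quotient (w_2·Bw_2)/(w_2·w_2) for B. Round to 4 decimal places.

μ ≈ 0.6301

B = G − I has rows (1, 7); (3, 1)
w1 = Bv₀ = (19, -3)
w2 = Bw1 = (-2, 54)
Bw2 = (376, 48)
w2·Bw2 = 1840; w2·w2 = 2920; μ ≈ 1840/2920 = 0.6301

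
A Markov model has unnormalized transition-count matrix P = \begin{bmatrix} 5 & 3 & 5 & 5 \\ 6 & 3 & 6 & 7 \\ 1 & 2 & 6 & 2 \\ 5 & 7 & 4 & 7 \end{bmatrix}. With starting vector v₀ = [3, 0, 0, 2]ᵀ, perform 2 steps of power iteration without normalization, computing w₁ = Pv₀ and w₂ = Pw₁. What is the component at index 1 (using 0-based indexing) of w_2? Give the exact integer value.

491

w1 = Pv₀ = (25, 32, 7, 29)
w2 = Pw1 = (401, 491, 189, 580)
The requested component of w2 is 491.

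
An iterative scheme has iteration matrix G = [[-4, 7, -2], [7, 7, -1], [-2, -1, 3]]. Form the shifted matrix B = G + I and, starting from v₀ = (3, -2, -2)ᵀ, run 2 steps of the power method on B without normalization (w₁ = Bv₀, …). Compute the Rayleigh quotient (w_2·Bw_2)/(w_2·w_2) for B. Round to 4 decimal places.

μ ≈ -5.9500

B = G + I has rows (-3, 7, -2); (7, 8, -1); (-2, -1, 4)
w1 = Bv₀ = (-19, 7, -12)
w2 = Bw1 = (130, -65, -17)
Bw2 = (-811, 407, -263)
w2·Bw2 = -127414; w2·w2 = 21414; μ ≈ -127414/21414 = -5.9500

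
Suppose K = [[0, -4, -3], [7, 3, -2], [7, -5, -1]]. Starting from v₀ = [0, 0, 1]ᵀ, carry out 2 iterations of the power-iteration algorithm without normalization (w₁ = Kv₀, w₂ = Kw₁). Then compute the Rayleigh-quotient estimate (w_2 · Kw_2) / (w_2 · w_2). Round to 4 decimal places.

w1 = Kv₀ = (-3, -2, -1)
w2 = Kw1 = (11, -25, -10)
Kw2 = (130, 22, 212)
w2·Kw2 = 11·130 + (-25)·22 + (-10)·212 = -1240; w2·w2 = 11·11 + (-25)·(-25) + (-10)·(-10) = 846
λ ≈ -1240/846 = -1.4657

λ ≈ -1.4657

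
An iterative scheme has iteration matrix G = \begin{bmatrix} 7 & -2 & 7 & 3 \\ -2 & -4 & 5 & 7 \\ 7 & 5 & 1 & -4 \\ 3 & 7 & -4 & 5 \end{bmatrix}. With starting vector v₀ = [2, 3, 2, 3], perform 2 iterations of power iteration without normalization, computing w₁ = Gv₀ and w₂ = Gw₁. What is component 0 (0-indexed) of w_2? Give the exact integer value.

422

w1 = Gv₀ = (31, 15, 19, 34)
w2 = Gw1 = (422, 211, 175, 292)
The requested component of w2 is 422.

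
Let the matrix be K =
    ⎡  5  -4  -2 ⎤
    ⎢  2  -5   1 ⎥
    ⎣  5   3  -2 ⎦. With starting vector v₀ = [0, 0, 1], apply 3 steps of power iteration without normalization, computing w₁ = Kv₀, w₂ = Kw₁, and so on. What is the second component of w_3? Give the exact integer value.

32

w1 = Kv₀ = (5·0 + (-4)·0 + (-2)·1; 2·0 + (-5)·0 + 1·1; 5·0 + 3·0 + (-2)·1) = (-2, 1, -2)
w2 = Kw1 = (5·(-2) + (-4)·1 + (-2)·(-2); 2·(-2) + (-5)·1 + 1·(-2); 5·(-2) + 3·1 + (-2)·(-2)) = (-10, -11, -3)
w3 = Kw2 = (0, 32, -77)
The requested component of w3 is 32.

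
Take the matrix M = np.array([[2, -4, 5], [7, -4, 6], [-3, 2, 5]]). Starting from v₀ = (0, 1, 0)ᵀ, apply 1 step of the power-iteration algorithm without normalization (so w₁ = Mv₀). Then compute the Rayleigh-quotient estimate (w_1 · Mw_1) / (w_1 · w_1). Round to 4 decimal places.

λ ≈ -1.2222

w1 = Mv₀ = (2·0 + (-4)·1 + 5·0; 7·0 + (-4)·1 + 6·0; (-3)·0 + 2·1 + 5·0) = (-4, -4, 2)
Mw1 = (18, 0, 14)
w1·Mw1 = (-4)·18 + (-4)·0 + 2·14 = -44; w1·w1 = (-4)·(-4) + (-4)·(-4) + 2·2 = 36
λ ≈ -44/36 = -1.2222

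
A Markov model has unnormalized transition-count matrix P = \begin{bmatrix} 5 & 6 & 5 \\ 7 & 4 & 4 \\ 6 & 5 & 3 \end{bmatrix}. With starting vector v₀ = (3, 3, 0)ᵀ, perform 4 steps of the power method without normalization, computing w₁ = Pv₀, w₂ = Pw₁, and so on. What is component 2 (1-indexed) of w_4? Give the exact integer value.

w1 = Pv₀ = (33, 33, 33)
w2 = Pw1 = (528, 495, 462)
w3 = Pw2 = (7920, 7524, 7029)
w4 = Pw3 = (119889, 113652, 106227)
The requested component of w4 is 113652.

113652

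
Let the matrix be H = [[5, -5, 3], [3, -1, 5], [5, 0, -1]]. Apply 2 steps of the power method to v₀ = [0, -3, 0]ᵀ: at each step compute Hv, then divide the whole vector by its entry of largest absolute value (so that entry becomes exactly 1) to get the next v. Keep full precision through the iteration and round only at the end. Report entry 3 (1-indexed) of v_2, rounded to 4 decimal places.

Hv0 = (15.00000, 3.00000, 0.00000); divide by 15.00000 → v1 = (1.00000, 0.20000, 0.00000)
Hv1 = (4.00000, 2.80000, 5.00000); divide by 5.00000 → v2 = (0.80000, 0.56000, 1.00000)
Requested entry of v2: 75/75 = 1.0000

1.0000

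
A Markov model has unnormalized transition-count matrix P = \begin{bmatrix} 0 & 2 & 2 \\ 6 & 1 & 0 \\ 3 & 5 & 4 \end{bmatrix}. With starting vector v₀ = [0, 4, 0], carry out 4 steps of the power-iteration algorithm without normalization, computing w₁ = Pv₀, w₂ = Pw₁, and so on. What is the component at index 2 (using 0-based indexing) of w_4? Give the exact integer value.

w1 = Pv₀ = (8, 4, 20)
w2 = Pw1 = (48, 52, 124)
w3 = Pw2 = (352, 340, 900)
w4 = Pw3 = (2480, 2452, 6356)
The requested component of w4 is 6356.

6356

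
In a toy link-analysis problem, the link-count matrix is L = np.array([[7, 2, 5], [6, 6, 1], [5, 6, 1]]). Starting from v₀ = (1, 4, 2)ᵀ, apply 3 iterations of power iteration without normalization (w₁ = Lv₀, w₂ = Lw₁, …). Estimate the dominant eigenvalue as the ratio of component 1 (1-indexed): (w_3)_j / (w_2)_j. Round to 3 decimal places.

w1 = Lv₀ = (7·1 + 2·4 + 5·2; 6·1 + 6·4 + 1·2; 5·1 + 6·4 + 1·2) = (25, 32, 31)
w2 = Lw1 = (7·25 + 2·32 + 5·31; 6·25 + 6·32 + 1·31; 5·25 + 6·32 + 1·31) = (394, 373, 348)
w3 = Lw2 = (5244, 4950, 4556)
Ratio at component: 5244 / 394 = 13.310

λ ≈ 13.310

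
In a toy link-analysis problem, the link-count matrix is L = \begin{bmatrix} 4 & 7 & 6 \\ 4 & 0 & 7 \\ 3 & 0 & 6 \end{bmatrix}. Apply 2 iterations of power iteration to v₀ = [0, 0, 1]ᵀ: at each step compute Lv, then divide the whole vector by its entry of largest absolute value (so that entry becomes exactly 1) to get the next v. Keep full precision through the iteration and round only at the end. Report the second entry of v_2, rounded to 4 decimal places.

0.6055

Lv0 = (6.00000, 7.00000, 6.00000); divide by 7.00000 → v1 = (0.85714, 1.00000, 0.85714)
Lv1 = (15.57143, 9.42857, 7.71429); divide by 15.57143 → v2 = (1.00000, 0.60550, 0.49541)
Requested entry of v2: 66/109 = 0.6055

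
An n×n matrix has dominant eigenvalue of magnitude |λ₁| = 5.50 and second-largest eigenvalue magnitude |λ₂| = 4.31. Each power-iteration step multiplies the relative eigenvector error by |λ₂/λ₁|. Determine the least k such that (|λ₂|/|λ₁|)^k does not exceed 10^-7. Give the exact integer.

67

|λ₂/λ₁| = 4.31/5.50 = 0.78364
Need k ≥ ln(10^-7) / ln(0.78364) = -16.1181 / -0.2438 ≈ 66.109
Smallest integer k satisfying the bound: 67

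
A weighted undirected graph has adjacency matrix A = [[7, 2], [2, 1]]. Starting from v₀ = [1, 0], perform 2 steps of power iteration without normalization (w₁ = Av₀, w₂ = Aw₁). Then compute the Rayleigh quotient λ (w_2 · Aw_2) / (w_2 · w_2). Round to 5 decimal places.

w1 = Av₀ = (7·1 + 2·0; 2·1 + 1·0) = (7, 2)
w2 = Aw1 = (7·7 + 2·2; 2·7 + 1·2) = (53, 16)
Aw2 = (403, 122)
w2·Aw2 = 53·403 + 16·122 = 23311; w2·w2 = 53·53 + 16·16 = 3065
λ ≈ 23311/3065 = 7.60555

7.60555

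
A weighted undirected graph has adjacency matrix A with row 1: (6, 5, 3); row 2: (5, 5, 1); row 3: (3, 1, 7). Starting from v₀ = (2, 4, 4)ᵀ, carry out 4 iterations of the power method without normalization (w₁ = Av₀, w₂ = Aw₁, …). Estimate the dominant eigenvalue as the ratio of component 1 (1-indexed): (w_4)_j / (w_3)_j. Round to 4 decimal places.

12.2237

w1 = Av₀ = (6·2 + 5·4 + 3·4; 5·2 + 5·4 + 1·4; 3·2 + 1·4 + 7·4) = (44, 34, 38)
w2 = Aw1 = (6·44 + 5·34 + 3·38; 5·44 + 5·34 + 1·38; 3·44 + 1·34 + 7·38) = (548, 428, 432)
w3 = Aw2 = (6724, 5312, 5096)
w4 = Aw3 = (82192, 65276, 61156)
Ratio at component: 82192 / 6724 = 12.2237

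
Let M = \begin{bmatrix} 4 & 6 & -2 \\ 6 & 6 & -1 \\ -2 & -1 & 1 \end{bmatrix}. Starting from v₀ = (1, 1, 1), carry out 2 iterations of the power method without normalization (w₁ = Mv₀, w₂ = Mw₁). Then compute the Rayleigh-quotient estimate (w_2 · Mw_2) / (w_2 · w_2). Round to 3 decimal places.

11.487

w1 = Mv₀ = (4·1 + 6·1 + (-2)·1; 6·1 + 6·1 + (-1)·1; (-2)·1 + (-1)·1 + 1·1) = (8, 11, -2)
w2 = Mw1 = (4·8 + 6·11 + (-2)·(-2); 6·8 + 6·11 + (-1)·(-2); (-2)·8 + (-1)·11 + 1·(-2)) = (102, 116, -29)
Mw2 = (1162, 1337, -349)
w2·Mw2 = 102·1162 + 116·1337 + (-29)·(-349) = 283737; w2·w2 = 102·102 + 116·116 + (-29)·(-29) = 24701
λ ≈ 283737/24701 = 11.487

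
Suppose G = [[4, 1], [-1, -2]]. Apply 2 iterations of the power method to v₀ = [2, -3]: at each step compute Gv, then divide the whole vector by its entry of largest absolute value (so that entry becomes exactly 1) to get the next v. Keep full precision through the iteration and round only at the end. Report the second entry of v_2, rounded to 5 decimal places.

-0.54167

Gv0 = (5.000000, 4.000000); divide by 5.000000 → v1 = (1.000000, 0.800000)
Gv1 = (4.800000, -2.600000); divide by 4.800000 → v2 = (1.000000, -0.541667)
Requested entry of v2: -13/24 = -0.54167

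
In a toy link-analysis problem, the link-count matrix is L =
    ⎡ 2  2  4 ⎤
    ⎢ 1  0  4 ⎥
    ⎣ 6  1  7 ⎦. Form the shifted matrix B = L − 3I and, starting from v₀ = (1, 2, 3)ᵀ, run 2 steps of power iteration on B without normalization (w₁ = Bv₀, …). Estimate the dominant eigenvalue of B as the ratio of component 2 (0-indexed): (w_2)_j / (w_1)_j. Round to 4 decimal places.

μ ≈ 8.8500

B = L − 3I has rows (-1, 2, 4); (1, -3, 4); (6, 1, 4)
w1 = Bv₀ = (15, 7, 20)
w2 = Bw1 = (79, 74, 177)
Ratio: 177/20 = 8.8500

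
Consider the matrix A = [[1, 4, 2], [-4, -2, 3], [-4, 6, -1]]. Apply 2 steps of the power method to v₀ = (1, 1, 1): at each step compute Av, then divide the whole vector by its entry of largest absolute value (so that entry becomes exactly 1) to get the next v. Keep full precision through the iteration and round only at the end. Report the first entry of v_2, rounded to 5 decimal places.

Av0 = (7.000000, -3.000000, 1.000000); divide by 7.000000 → v1 = (1.000000, -0.428571, 0.142857)
Av1 = (-0.428571, -2.714286, -6.714286); divide by -6.714286 → v2 = (0.063830, 0.404255, 1.000000)
Requested entry of v2: -3/-47 = 0.06383

0.06383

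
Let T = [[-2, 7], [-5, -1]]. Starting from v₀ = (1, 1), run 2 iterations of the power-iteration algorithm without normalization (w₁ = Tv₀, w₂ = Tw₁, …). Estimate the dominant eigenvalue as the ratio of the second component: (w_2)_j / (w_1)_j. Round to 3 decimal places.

w1 = Tv₀ = ((-2)·1 + 7·1; (-5)·1 + (-1)·1) = (5, -6)
w2 = Tw1 = ((-2)·5 + 7·(-6); (-5)·5 + (-1)·(-6)) = (-52, -19)
Ratio at component: -19 / -6 = 3.167

λ ≈ 3.167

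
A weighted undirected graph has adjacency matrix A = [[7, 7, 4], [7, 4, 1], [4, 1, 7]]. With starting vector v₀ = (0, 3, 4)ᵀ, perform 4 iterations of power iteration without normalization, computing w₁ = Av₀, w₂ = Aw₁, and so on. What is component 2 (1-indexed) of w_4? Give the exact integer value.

78318

w1 = Av₀ = (7·0 + 7·3 + 4·4; 7·0 + 4·3 + 1·4; 4·0 + 1·3 + 7·4) = (37, 16, 31)
w2 = Aw1 = (7·37 + 7·16 + 4·31; 7·37 + 4·16 + 1·31; 4·37 + 1·16 + 7·31) = (495, 354, 381)
w3 = Aw2 = (7467, 5262, 5001)
w4 = Aw3 = (109107, 78318, 70137)
The requested component of w4 is 78318.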